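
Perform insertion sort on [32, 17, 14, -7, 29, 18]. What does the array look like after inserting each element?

First element 32 is already 'sorted'
Insert 17: shifted 1 elements -> [17, 32, 14, -7, 29, 18]
Insert 14: shifted 2 elements -> [14, 17, 32, -7, 29, 18]
Insert -7: shifted 3 elements -> [-7, 14, 17, 32, 29, 18]
Insert 29: shifted 1 elements -> [-7, 14, 17, 29, 32, 18]
Insert 18: shifted 2 elements -> [-7, 14, 17, 18, 29, 32]


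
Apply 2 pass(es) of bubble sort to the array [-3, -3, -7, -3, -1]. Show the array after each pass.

After pass 1: [-3, -7, -3, -3, -1] (1 swaps)
After pass 2: [-7, -3, -3, -3, -1] (1 swaps)
Total swaps: 2


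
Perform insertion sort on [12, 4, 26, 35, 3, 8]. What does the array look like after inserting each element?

First element 12 is already 'sorted'
Insert 4: shifted 1 elements -> [4, 12, 26, 35, 3, 8]
Insert 26: shifted 0 elements -> [4, 12, 26, 35, 3, 8]
Insert 35: shifted 0 elements -> [4, 12, 26, 35, 3, 8]
Insert 3: shifted 4 elements -> [3, 4, 12, 26, 35, 8]
Insert 8: shifted 3 elements -> [3, 4, 8, 12, 26, 35]


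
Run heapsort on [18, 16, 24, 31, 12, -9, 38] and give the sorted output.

Build heap: [38, 31, 24, 16, 12, -9, 18]
Extract 38: [31, 18, 24, 16, 12, -9, 38]
Extract 31: [24, 18, -9, 16, 12, 31, 38]
Extract 24: [18, 16, -9, 12, 24, 31, 38]
Extract 18: [16, 12, -9, 18, 24, 31, 38]
Extract 16: [12, -9, 16, 18, 24, 31, 38]
Extract 12: [-9, 12, 16, 18, 24, 31, 38]


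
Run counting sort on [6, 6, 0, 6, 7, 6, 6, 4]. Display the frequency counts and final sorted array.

Count array: [1, 0, 0, 0, 1, 0, 5, 1]
(count[i] = number of elements equal to i)
Cumulative count: [1, 1, 1, 1, 2, 2, 7, 8]
Sorted: [0, 4, 6, 6, 6, 6, 6, 7]


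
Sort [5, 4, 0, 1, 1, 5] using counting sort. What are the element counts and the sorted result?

Count array: [1, 2, 0, 0, 1, 2]
(count[i] = number of elements equal to i)
Cumulative count: [1, 3, 3, 3, 4, 6]
Sorted: [0, 1, 1, 4, 5, 5]


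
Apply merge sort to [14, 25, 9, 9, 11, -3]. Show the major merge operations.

Divide and conquer:
  Merge [25] + [9] -> [9, 25]
  Merge [14] + [9, 25] -> [9, 14, 25]
  Merge [11] + [-3] -> [-3, 11]
  Merge [9] + [-3, 11] -> [-3, 9, 11]
  Merge [9, 14, 25] + [-3, 9, 11] -> [-3, 9, 9, 11, 14, 25]


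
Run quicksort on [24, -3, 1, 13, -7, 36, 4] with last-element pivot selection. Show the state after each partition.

Partition 1: pivot=4 at index 3 -> [-3, 1, -7, 4, 24, 36, 13]
Partition 2: pivot=-7 at index 0 -> [-7, 1, -3, 4, 24, 36, 13]
Partition 3: pivot=-3 at index 1 -> [-7, -3, 1, 4, 24, 36, 13]
Partition 4: pivot=13 at index 4 -> [-7, -3, 1, 4, 13, 36, 24]
Partition 5: pivot=24 at index 5 -> [-7, -3, 1, 4, 13, 24, 36]


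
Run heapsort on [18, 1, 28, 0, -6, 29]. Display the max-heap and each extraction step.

Build heap: [29, 1, 28, 0, -6, 18]
Extract 29: [28, 1, 18, 0, -6, 29]
Extract 28: [18, 1, -6, 0, 28, 29]
Extract 18: [1, 0, -6, 18, 28, 29]
Extract 1: [0, -6, 1, 18, 28, 29]
Extract 0: [-6, 0, 1, 18, 28, 29]


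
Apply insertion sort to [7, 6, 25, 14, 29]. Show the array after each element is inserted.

First element 7 is already 'sorted'
Insert 6: shifted 1 elements -> [6, 7, 25, 14, 29]
Insert 25: shifted 0 elements -> [6, 7, 25, 14, 29]
Insert 14: shifted 1 elements -> [6, 7, 14, 25, 29]
Insert 29: shifted 0 elements -> [6, 7, 14, 25, 29]


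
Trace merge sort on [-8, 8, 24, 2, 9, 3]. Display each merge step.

Divide and conquer:
  Merge [8] + [24] -> [8, 24]
  Merge [-8] + [8, 24] -> [-8, 8, 24]
  Merge [9] + [3] -> [3, 9]
  Merge [2] + [3, 9] -> [2, 3, 9]
  Merge [-8, 8, 24] + [2, 3, 9] -> [-8, 2, 3, 8, 9, 24]


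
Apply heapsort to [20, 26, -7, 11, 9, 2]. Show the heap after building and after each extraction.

Build heap: [26, 20, 2, 11, 9, -7]
Extract 26: [20, 11, 2, -7, 9, 26]
Extract 20: [11, 9, 2, -7, 20, 26]
Extract 11: [9, -7, 2, 11, 20, 26]
Extract 9: [2, -7, 9, 11, 20, 26]
Extract 2: [-7, 2, 9, 11, 20, 26]


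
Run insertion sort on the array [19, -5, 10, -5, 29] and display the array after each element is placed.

First element 19 is already 'sorted'
Insert -5: shifted 1 elements -> [-5, 19, 10, -5, 29]
Insert 10: shifted 1 elements -> [-5, 10, 19, -5, 29]
Insert -5: shifted 2 elements -> [-5, -5, 10, 19, 29]
Insert 29: shifted 0 elements -> [-5, -5, 10, 19, 29]


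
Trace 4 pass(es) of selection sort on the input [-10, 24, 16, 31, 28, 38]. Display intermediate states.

Pass 1: Select minimum -10 at index 0, swap -> [-10, 24, 16, 31, 28, 38]
Pass 2: Select minimum 16 at index 2, swap -> [-10, 16, 24, 31, 28, 38]
Pass 3: Select minimum 24 at index 2, swap -> [-10, 16, 24, 31, 28, 38]
Pass 4: Select minimum 28 at index 4, swap -> [-10, 16, 24, 28, 31, 38]


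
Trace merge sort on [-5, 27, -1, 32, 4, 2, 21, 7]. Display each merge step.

Divide and conquer:
  Merge [-5] + [27] -> [-5, 27]
  Merge [-1] + [32] -> [-1, 32]
  Merge [-5, 27] + [-1, 32] -> [-5, -1, 27, 32]
  Merge [4] + [2] -> [2, 4]
  Merge [21] + [7] -> [7, 21]
  Merge [2, 4] + [7, 21] -> [2, 4, 7, 21]
  Merge [-5, -1, 27, 32] + [2, 4, 7, 21] -> [-5, -1, 2, 4, 7, 21, 27, 32]


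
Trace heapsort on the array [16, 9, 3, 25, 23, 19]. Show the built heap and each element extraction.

Build heap: [25, 23, 19, 9, 16, 3]
Extract 25: [23, 16, 19, 9, 3, 25]
Extract 23: [19, 16, 3, 9, 23, 25]
Extract 19: [16, 9, 3, 19, 23, 25]
Extract 16: [9, 3, 16, 19, 23, 25]
Extract 9: [3, 9, 16, 19, 23, 25]


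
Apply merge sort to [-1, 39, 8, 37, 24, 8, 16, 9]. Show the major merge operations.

Divide and conquer:
  Merge [-1] + [39] -> [-1, 39]
  Merge [8] + [37] -> [8, 37]
  Merge [-1, 39] + [8, 37] -> [-1, 8, 37, 39]
  Merge [24] + [8] -> [8, 24]
  Merge [16] + [9] -> [9, 16]
  Merge [8, 24] + [9, 16] -> [8, 9, 16, 24]
  Merge [-1, 8, 37, 39] + [8, 9, 16, 24] -> [-1, 8, 8, 9, 16, 24, 37, 39]


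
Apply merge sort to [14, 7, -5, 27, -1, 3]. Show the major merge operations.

Divide and conquer:
  Merge [7] + [-5] -> [-5, 7]
  Merge [14] + [-5, 7] -> [-5, 7, 14]
  Merge [-1] + [3] -> [-1, 3]
  Merge [27] + [-1, 3] -> [-1, 3, 27]
  Merge [-5, 7, 14] + [-1, 3, 27] -> [-5, -1, 3, 7, 14, 27]


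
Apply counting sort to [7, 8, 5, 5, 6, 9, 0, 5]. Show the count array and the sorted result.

Count array: [1, 0, 0, 0, 0, 3, 1, 1, 1, 1]
(count[i] = number of elements equal to i)
Cumulative count: [1, 1, 1, 1, 1, 4, 5, 6, 7, 8]
Sorted: [0, 5, 5, 5, 6, 7, 8, 9]


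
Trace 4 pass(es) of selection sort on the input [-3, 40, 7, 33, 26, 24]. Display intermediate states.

Pass 1: Select minimum -3 at index 0, swap -> [-3, 40, 7, 33, 26, 24]
Pass 2: Select minimum 7 at index 2, swap -> [-3, 7, 40, 33, 26, 24]
Pass 3: Select minimum 24 at index 5, swap -> [-3, 7, 24, 33, 26, 40]
Pass 4: Select minimum 26 at index 4, swap -> [-3, 7, 24, 26, 33, 40]


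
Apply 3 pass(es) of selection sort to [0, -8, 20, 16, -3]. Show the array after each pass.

Pass 1: Select minimum -8 at index 1, swap -> [-8, 0, 20, 16, -3]
Pass 2: Select minimum -3 at index 4, swap -> [-8, -3, 20, 16, 0]
Pass 3: Select minimum 0 at index 4, swap -> [-8, -3, 0, 16, 20]


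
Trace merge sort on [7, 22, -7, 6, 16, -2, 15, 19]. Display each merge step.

Divide and conquer:
  Merge [7] + [22] -> [7, 22]
  Merge [-7] + [6] -> [-7, 6]
  Merge [7, 22] + [-7, 6] -> [-7, 6, 7, 22]
  Merge [16] + [-2] -> [-2, 16]
  Merge [15] + [19] -> [15, 19]
  Merge [-2, 16] + [15, 19] -> [-2, 15, 16, 19]
  Merge [-7, 6, 7, 22] + [-2, 15, 16, 19] -> [-7, -2, 6, 7, 15, 16, 19, 22]


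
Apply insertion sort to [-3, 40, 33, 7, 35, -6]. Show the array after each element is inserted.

First element -3 is already 'sorted'
Insert 40: shifted 0 elements -> [-3, 40, 33, 7, 35, -6]
Insert 33: shifted 1 elements -> [-3, 33, 40, 7, 35, -6]
Insert 7: shifted 2 elements -> [-3, 7, 33, 40, 35, -6]
Insert 35: shifted 1 elements -> [-3, 7, 33, 35, 40, -6]
Insert -6: shifted 5 elements -> [-6, -3, 7, 33, 35, 40]


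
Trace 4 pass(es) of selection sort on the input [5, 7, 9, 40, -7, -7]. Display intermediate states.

Pass 1: Select minimum -7 at index 4, swap -> [-7, 7, 9, 40, 5, -7]
Pass 2: Select minimum -7 at index 5, swap -> [-7, -7, 9, 40, 5, 7]
Pass 3: Select minimum 5 at index 4, swap -> [-7, -7, 5, 40, 9, 7]
Pass 4: Select minimum 7 at index 5, swap -> [-7, -7, 5, 7, 9, 40]


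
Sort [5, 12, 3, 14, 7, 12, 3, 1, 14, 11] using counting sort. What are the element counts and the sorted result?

Count array: [0, 1, 0, 2, 0, 1, 0, 1, 0, 0, 0, 1, 2, 0, 2]
(count[i] = number of elements equal to i)
Cumulative count: [0, 1, 1, 3, 3, 4, 4, 5, 5, 5, 5, 6, 8, 8, 10]
Sorted: [1, 3, 3, 5, 7, 11, 12, 12, 14, 14]


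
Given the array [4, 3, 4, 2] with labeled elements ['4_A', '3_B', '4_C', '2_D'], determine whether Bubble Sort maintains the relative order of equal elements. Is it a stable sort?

Trace Bubble Sort on the labeled array (the key is the number; the letter only tracks identity):
  After pass 1: [3_B, 4_A, 2_D, 4_C]
  After pass 2: [3_B, 2_D, 4_A, 4_C]
  After pass 3: [2_D, 3_B, 4_A, 4_C]
Final order: [2_D, 3_B, 4_A, 4_C]
Equal keys:
  value 4: originally 4_A, 4_C; after sorting 4_A, 4_C -> order preserved
All equal keys kept their original relative order. Bubble Sort is stable: it only swaps adjacent elements when the left one is strictly greater, so equal keys never move past each other.
Answer: Stable


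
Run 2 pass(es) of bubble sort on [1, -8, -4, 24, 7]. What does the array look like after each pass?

After pass 1: [-8, -4, 1, 7, 24] (3 swaps)
After pass 2: [-8, -4, 1, 7, 24] (0 swaps)
Total swaps: 3


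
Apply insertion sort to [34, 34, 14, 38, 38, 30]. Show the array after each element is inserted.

First element 34 is already 'sorted'
Insert 34: shifted 0 elements -> [34, 34, 14, 38, 38, 30]
Insert 14: shifted 2 elements -> [14, 34, 34, 38, 38, 30]
Insert 38: shifted 0 elements -> [14, 34, 34, 38, 38, 30]
Insert 38: shifted 0 elements -> [14, 34, 34, 38, 38, 30]
Insert 30: shifted 4 elements -> [14, 30, 34, 34, 38, 38]


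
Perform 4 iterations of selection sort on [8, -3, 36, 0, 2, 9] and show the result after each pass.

Pass 1: Select minimum -3 at index 1, swap -> [-3, 8, 36, 0, 2, 9]
Pass 2: Select minimum 0 at index 3, swap -> [-3, 0, 36, 8, 2, 9]
Pass 3: Select minimum 2 at index 4, swap -> [-3, 0, 2, 8, 36, 9]
Pass 4: Select minimum 8 at index 3, swap -> [-3, 0, 2, 8, 36, 9]


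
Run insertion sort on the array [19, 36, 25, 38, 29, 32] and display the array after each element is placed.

First element 19 is already 'sorted'
Insert 36: shifted 0 elements -> [19, 36, 25, 38, 29, 32]
Insert 25: shifted 1 elements -> [19, 25, 36, 38, 29, 32]
Insert 38: shifted 0 elements -> [19, 25, 36, 38, 29, 32]
Insert 29: shifted 2 elements -> [19, 25, 29, 36, 38, 32]
Insert 32: shifted 2 elements -> [19, 25, 29, 32, 36, 38]


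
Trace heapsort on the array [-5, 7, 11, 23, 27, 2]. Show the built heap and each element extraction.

Build heap: [27, 23, 11, -5, 7, 2]
Extract 27: [23, 7, 11, -5, 2, 27]
Extract 23: [11, 7, 2, -5, 23, 27]
Extract 11: [7, -5, 2, 11, 23, 27]
Extract 7: [2, -5, 7, 11, 23, 27]
Extract 2: [-5, 2, 7, 11, 23, 27]


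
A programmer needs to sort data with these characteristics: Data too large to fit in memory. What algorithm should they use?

Best choice: External merge sort
Reason: Minimizes disk I/O by sequential reads/writes


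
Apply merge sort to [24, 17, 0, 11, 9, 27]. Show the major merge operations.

Divide and conquer:
  Merge [17] + [0] -> [0, 17]
  Merge [24] + [0, 17] -> [0, 17, 24]
  Merge [9] + [27] -> [9, 27]
  Merge [11] + [9, 27] -> [9, 11, 27]
  Merge [0, 17, 24] + [9, 11, 27] -> [0, 9, 11, 17, 24, 27]


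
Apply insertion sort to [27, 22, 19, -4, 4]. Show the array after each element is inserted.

First element 27 is already 'sorted'
Insert 22: shifted 1 elements -> [22, 27, 19, -4, 4]
Insert 19: shifted 2 elements -> [19, 22, 27, -4, 4]
Insert -4: shifted 3 elements -> [-4, 19, 22, 27, 4]
Insert 4: shifted 3 elements -> [-4, 4, 19, 22, 27]


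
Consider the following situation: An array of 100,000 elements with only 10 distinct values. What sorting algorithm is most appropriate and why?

Best choice: 3-way quicksort or Counting sort
Reason: 3-way (Dutch national flag) partitioning groups every copy of the pivot together, so with only d=10 distinct keys quicksort finishes in O(n log d) expected time, which is effectively linear; counting sort runs in O(n + k) where k is the size of the key range (not the number of distinct values), so it is linear when the 10 values are integers drawn from a small known range


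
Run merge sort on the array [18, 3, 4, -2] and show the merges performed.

Divide and conquer:
  Merge [18] + [3] -> [3, 18]
  Merge [4] + [-2] -> [-2, 4]
  Merge [3, 18] + [-2, 4] -> [-2, 3, 4, 18]


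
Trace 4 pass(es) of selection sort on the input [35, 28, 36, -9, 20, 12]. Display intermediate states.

Pass 1: Select minimum -9 at index 3, swap -> [-9, 28, 36, 35, 20, 12]
Pass 2: Select minimum 12 at index 5, swap -> [-9, 12, 36, 35, 20, 28]
Pass 3: Select minimum 20 at index 4, swap -> [-9, 12, 20, 35, 36, 28]
Pass 4: Select minimum 28 at index 5, swap -> [-9, 12, 20, 28, 36, 35]


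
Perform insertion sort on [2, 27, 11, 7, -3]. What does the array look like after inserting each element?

First element 2 is already 'sorted'
Insert 27: shifted 0 elements -> [2, 27, 11, 7, -3]
Insert 11: shifted 1 elements -> [2, 11, 27, 7, -3]
Insert 7: shifted 2 elements -> [2, 7, 11, 27, -3]
Insert -3: shifted 4 elements -> [-3, 2, 7, 11, 27]


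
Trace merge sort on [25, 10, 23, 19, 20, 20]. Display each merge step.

Divide and conquer:
  Merge [10] + [23] -> [10, 23]
  Merge [25] + [10, 23] -> [10, 23, 25]
  Merge [20] + [20] -> [20, 20]
  Merge [19] + [20, 20] -> [19, 20, 20]
  Merge [10, 23, 25] + [19, 20, 20] -> [10, 19, 20, 20, 23, 25]


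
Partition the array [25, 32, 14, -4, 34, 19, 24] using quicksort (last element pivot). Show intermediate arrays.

Partition 1: pivot=24 at index 3 -> [14, -4, 19, 24, 34, 25, 32]
Partition 2: pivot=19 at index 2 -> [14, -4, 19, 24, 34, 25, 32]
Partition 3: pivot=-4 at index 0 -> [-4, 14, 19, 24, 34, 25, 32]
Partition 4: pivot=32 at index 5 -> [-4, 14, 19, 24, 25, 32, 34]


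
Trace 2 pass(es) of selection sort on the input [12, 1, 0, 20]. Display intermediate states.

Pass 1: Select minimum 0 at index 2, swap -> [0, 1, 12, 20]
Pass 2: Select minimum 1 at index 1, swap -> [0, 1, 12, 20]


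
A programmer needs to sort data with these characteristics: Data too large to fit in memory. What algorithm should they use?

Best choice: External merge sort
Reason: Minimizes disk I/O by sequential reads/writes


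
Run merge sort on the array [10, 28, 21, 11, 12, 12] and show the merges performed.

Divide and conquer:
  Merge [28] + [21] -> [21, 28]
  Merge [10] + [21, 28] -> [10, 21, 28]
  Merge [12] + [12] -> [12, 12]
  Merge [11] + [12, 12] -> [11, 12, 12]
  Merge [10, 21, 28] + [11, 12, 12] -> [10, 11, 12, 12, 21, 28]


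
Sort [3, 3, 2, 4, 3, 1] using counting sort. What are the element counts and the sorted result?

Count array: [0, 1, 1, 3, 1]
(count[i] = number of elements equal to i)
Cumulative count: [0, 1, 2, 5, 6]
Sorted: [1, 2, 3, 3, 3, 4]


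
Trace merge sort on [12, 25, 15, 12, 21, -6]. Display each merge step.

Divide and conquer:
  Merge [25] + [15] -> [15, 25]
  Merge [12] + [15, 25] -> [12, 15, 25]
  Merge [21] + [-6] -> [-6, 21]
  Merge [12] + [-6, 21] -> [-6, 12, 21]
  Merge [12, 15, 25] + [-6, 12, 21] -> [-6, 12, 12, 15, 21, 25]


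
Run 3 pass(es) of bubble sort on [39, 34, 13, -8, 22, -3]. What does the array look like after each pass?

After pass 1: [34, 13, -8, 22, -3, 39] (5 swaps)
After pass 2: [13, -8, 22, -3, 34, 39] (4 swaps)
After pass 3: [-8, 13, -3, 22, 34, 39] (2 swaps)
Total swaps: 11


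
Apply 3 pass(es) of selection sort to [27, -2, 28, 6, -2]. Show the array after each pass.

Pass 1: Select minimum -2 at index 1, swap -> [-2, 27, 28, 6, -2]
Pass 2: Select minimum -2 at index 4, swap -> [-2, -2, 28, 6, 27]
Pass 3: Select minimum 6 at index 3, swap -> [-2, -2, 6, 28, 27]


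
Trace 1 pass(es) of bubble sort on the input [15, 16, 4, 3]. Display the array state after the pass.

After pass 1: [15, 4, 3, 16] (2 swaps)
Total swaps: 2


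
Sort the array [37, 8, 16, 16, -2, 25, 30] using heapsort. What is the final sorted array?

Build heap: [37, 16, 30, 8, -2, 25, 16]
Extract 37: [30, 16, 25, 8, -2, 16, 37]
Extract 30: [25, 16, 16, 8, -2, 30, 37]
Extract 25: [16, 8, 16, -2, 25, 30, 37]
Extract 16: [16, 8, -2, 16, 25, 30, 37]
Extract 16: [8, -2, 16, 16, 25, 30, 37]
Extract 8: [-2, 8, 16, 16, 25, 30, 37]


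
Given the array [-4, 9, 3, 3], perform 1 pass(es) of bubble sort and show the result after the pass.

After pass 1: [-4, 3, 3, 9] (2 swaps)
Total swaps: 2


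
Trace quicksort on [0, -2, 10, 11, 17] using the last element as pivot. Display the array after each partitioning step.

Partition 1: pivot=17 at index 4 -> [0, -2, 10, 11, 17]
Partition 2: pivot=11 at index 3 -> [0, -2, 10, 11, 17]
Partition 3: pivot=10 at index 2 -> [0, -2, 10, 11, 17]
Partition 4: pivot=-2 at index 0 -> [-2, 0, 10, 11, 17]


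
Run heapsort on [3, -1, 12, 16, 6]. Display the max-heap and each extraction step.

Build heap: [16, 6, 12, -1, 3]
Extract 16: [12, 6, 3, -1, 16]
Extract 12: [6, -1, 3, 12, 16]
Extract 6: [3, -1, 6, 12, 16]
Extract 3: [-1, 3, 6, 12, 16]


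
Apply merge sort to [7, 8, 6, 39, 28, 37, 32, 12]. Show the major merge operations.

Divide and conquer:
  Merge [7] + [8] -> [7, 8]
  Merge [6] + [39] -> [6, 39]
  Merge [7, 8] + [6, 39] -> [6, 7, 8, 39]
  Merge [28] + [37] -> [28, 37]
  Merge [32] + [12] -> [12, 32]
  Merge [28, 37] + [12, 32] -> [12, 28, 32, 37]
  Merge [6, 7, 8, 39] + [12, 28, 32, 37] -> [6, 7, 8, 12, 28, 32, 37, 39]


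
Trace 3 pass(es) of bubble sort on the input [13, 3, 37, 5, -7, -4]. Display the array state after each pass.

After pass 1: [3, 13, 5, -7, -4, 37] (4 swaps)
After pass 2: [3, 5, -7, -4, 13, 37] (3 swaps)
After pass 3: [3, -7, -4, 5, 13, 37] (2 swaps)
Total swaps: 9


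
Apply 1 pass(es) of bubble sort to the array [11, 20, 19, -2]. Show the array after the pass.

After pass 1: [11, 19, -2, 20] (2 swaps)
Total swaps: 2


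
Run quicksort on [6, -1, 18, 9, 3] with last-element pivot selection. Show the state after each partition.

Partition 1: pivot=3 at index 1 -> [-1, 3, 18, 9, 6]
Partition 2: pivot=6 at index 2 -> [-1, 3, 6, 9, 18]
Partition 3: pivot=18 at index 4 -> [-1, 3, 6, 9, 18]


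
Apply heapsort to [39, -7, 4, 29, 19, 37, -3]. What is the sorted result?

Build heap: [39, 29, 37, -7, 19, 4, -3]
Extract 39: [37, 29, 4, -7, 19, -3, 39]
Extract 37: [29, 19, 4, -7, -3, 37, 39]
Extract 29: [19, -3, 4, -7, 29, 37, 39]
Extract 19: [4, -3, -7, 19, 29, 37, 39]
Extract 4: [-3, -7, 4, 19, 29, 37, 39]
Extract -3: [-7, -3, 4, 19, 29, 37, 39]


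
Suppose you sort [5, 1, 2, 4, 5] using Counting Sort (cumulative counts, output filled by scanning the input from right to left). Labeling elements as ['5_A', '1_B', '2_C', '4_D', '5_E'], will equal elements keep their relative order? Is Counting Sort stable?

Trace Counting Sort on the labeled array (the key is the number; the letter only tracks identity):
  Counts for values 0..5: [0, 1, 1, 0, 1, 2]
  Cumulative counts: [0, 1, 2, 2, 3, 5]
  Scan right to left: place 5_E at output index 4
  Scan right to left: place 4_D at output index 2
  Scan right to left: place 2_C at output index 1
  Scan right to left: place 1_B at output index 0
  Scan right to left: place 5_A at output index 3
  Output: [1_B, 2_C, 4_D, 5_A, 5_E]
Equal keys:
  value 5: originally 5_A, 5_E; after sorting 5_A, 5_E -> order preserved
All equal keys kept their original relative order. Counting Sort is stable: scanning the input right to left with decreasing cumulative counts places later duplicates at later output positions.
Answer: Stable


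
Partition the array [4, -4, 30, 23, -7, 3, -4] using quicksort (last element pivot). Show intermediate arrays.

Partition 1: pivot=-4 at index 2 -> [-4, -7, -4, 23, 4, 3, 30]
Partition 2: pivot=-7 at index 0 -> [-7, -4, -4, 23, 4, 3, 30]
Partition 3: pivot=30 at index 6 -> [-7, -4, -4, 23, 4, 3, 30]
Partition 4: pivot=3 at index 3 -> [-7, -4, -4, 3, 4, 23, 30]
Partition 5: pivot=23 at index 5 -> [-7, -4, -4, 3, 4, 23, 30]


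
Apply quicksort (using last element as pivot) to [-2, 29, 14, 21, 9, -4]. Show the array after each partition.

Partition 1: pivot=-4 at index 0 -> [-4, 29, 14, 21, 9, -2]
Partition 2: pivot=-2 at index 1 -> [-4, -2, 14, 21, 9, 29]
Partition 3: pivot=29 at index 5 -> [-4, -2, 14, 21, 9, 29]
Partition 4: pivot=9 at index 2 -> [-4, -2, 9, 21, 14, 29]
Partition 5: pivot=14 at index 3 -> [-4, -2, 9, 14, 21, 29]


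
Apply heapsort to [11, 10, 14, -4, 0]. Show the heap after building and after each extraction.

Build heap: [14, 10, 11, -4, 0]
Extract 14: [11, 10, 0, -4, 14]
Extract 11: [10, -4, 0, 11, 14]
Extract 10: [0, -4, 10, 11, 14]
Extract 0: [-4, 0, 10, 11, 14]


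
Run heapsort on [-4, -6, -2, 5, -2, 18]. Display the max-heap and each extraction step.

Build heap: [18, 5, -2, -6, -2, -4]
Extract 18: [5, -2, -2, -6, -4, 18]
Extract 5: [-2, -4, -2, -6, 5, 18]
Extract -2: [-2, -4, -6, -2, 5, 18]
Extract -2: [-4, -6, -2, -2, 5, 18]
Extract -4: [-6, -4, -2, -2, 5, 18]


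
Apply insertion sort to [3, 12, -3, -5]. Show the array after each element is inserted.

First element 3 is already 'sorted'
Insert 12: shifted 0 elements -> [3, 12, -3, -5]
Insert -3: shifted 2 elements -> [-3, 3, 12, -5]
Insert -5: shifted 3 elements -> [-5, -3, 3, 12]


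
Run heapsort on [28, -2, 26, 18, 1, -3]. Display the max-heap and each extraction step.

Build heap: [28, 18, 26, -2, 1, -3]
Extract 28: [26, 18, -3, -2, 1, 28]
Extract 26: [18, 1, -3, -2, 26, 28]
Extract 18: [1, -2, -3, 18, 26, 28]
Extract 1: [-2, -3, 1, 18, 26, 28]
Extract -2: [-3, -2, 1, 18, 26, 28]


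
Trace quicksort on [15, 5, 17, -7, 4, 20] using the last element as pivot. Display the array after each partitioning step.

Partition 1: pivot=20 at index 5 -> [15, 5, 17, -7, 4, 20]
Partition 2: pivot=4 at index 1 -> [-7, 4, 17, 15, 5, 20]
Partition 3: pivot=5 at index 2 -> [-7, 4, 5, 15, 17, 20]
Partition 4: pivot=17 at index 4 -> [-7, 4, 5, 15, 17, 20]


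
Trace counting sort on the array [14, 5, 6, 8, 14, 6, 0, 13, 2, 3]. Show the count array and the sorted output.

Count array: [1, 0, 1, 1, 0, 1, 2, 0, 1, 0, 0, 0, 0, 1, 2]
(count[i] = number of elements equal to i)
Cumulative count: [1, 1, 2, 3, 3, 4, 6, 6, 7, 7, 7, 7, 7, 8, 10]
Sorted: [0, 2, 3, 5, 6, 6, 8, 13, 14, 14]


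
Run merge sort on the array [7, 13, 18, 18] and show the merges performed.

Divide and conquer:
  Merge [7] + [13] -> [7, 13]
  Merge [18] + [18] -> [18, 18]
  Merge [7, 13] + [18, 18] -> [7, 13, 18, 18]


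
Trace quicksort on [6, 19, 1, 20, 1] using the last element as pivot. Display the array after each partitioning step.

Partition 1: pivot=1 at index 1 -> [1, 1, 6, 20, 19]
Partition 2: pivot=19 at index 3 -> [1, 1, 6, 19, 20]


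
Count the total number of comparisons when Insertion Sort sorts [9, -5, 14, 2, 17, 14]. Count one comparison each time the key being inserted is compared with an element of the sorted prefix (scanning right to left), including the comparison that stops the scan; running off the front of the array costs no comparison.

Insert -5: 9 > -5 (shift), reached front = 1 comparison(s) -> [-5, 9, 14, 2, 17, 14]
Insert 14: 9 <= 14 (stop) = 1 comparison(s) -> [-5, 9, 14, 2, 17, 14]
Insert 2: 14 > 2 (shift), 9 > 2 (shift), -5 <= 2 (stop) = 3 comparison(s) -> [-5, 2, 9, 14, 17, 14]
Insert 17: 14 <= 17 (stop) = 1 comparison(s) -> [-5, 2, 9, 14, 17, 14]
Insert 14: 17 > 14 (shift), 14 <= 14 (stop) = 2 comparison(s) -> [-5, 2, 9, 14, 14, 17]
Total comparisons: 1 + 1 + 3 + 1 + 2 = 8


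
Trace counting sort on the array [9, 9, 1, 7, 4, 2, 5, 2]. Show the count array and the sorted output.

Count array: [0, 1, 2, 0, 1, 1, 0, 1, 0, 2]
(count[i] = number of elements equal to i)
Cumulative count: [0, 1, 3, 3, 4, 5, 5, 6, 6, 8]
Sorted: [1, 2, 2, 4, 5, 7, 9, 9]


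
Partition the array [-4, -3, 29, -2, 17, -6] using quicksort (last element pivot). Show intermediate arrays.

Partition 1: pivot=-6 at index 0 -> [-6, -3, 29, -2, 17, -4]
Partition 2: pivot=-4 at index 1 -> [-6, -4, 29, -2, 17, -3]
Partition 3: pivot=-3 at index 2 -> [-6, -4, -3, -2, 17, 29]
Partition 4: pivot=29 at index 5 -> [-6, -4, -3, -2, 17, 29]
Partition 5: pivot=17 at index 4 -> [-6, -4, -3, -2, 17, 29]


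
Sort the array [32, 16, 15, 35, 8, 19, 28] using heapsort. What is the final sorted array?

Build heap: [35, 32, 28, 16, 8, 19, 15]
Extract 35: [32, 16, 28, 15, 8, 19, 35]
Extract 32: [28, 16, 19, 15, 8, 32, 35]
Extract 28: [19, 16, 8, 15, 28, 32, 35]
Extract 19: [16, 15, 8, 19, 28, 32, 35]
Extract 16: [15, 8, 16, 19, 28, 32, 35]
Extract 15: [8, 15, 16, 19, 28, 32, 35]


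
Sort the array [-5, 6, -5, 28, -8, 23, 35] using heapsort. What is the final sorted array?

Build heap: [35, 28, 23, 6, -8, -5, -5]
Extract 35: [28, 6, 23, -5, -8, -5, 35]
Extract 28: [23, 6, -5, -5, -8, 28, 35]
Extract 23: [6, -5, -5, -8, 23, 28, 35]
Extract 6: [-5, -8, -5, 6, 23, 28, 35]
Extract -5: [-5, -8, -5, 6, 23, 28, 35]
Extract -5: [-8, -5, -5, 6, 23, 28, 35]


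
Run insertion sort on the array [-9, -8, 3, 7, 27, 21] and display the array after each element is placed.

First element -9 is already 'sorted'
Insert -8: shifted 0 elements -> [-9, -8, 3, 7, 27, 21]
Insert 3: shifted 0 elements -> [-9, -8, 3, 7, 27, 21]
Insert 7: shifted 0 elements -> [-9, -8, 3, 7, 27, 21]
Insert 27: shifted 0 elements -> [-9, -8, 3, 7, 27, 21]
Insert 21: shifted 1 elements -> [-9, -8, 3, 7, 21, 27]


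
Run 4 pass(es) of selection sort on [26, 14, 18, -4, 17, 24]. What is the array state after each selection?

Pass 1: Select minimum -4 at index 3, swap -> [-4, 14, 18, 26, 17, 24]
Pass 2: Select minimum 14 at index 1, swap -> [-4, 14, 18, 26, 17, 24]
Pass 3: Select minimum 17 at index 4, swap -> [-4, 14, 17, 26, 18, 24]
Pass 4: Select minimum 18 at index 4, swap -> [-4, 14, 17, 18, 26, 24]


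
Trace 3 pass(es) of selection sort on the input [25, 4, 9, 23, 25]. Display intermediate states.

Pass 1: Select minimum 4 at index 1, swap -> [4, 25, 9, 23, 25]
Pass 2: Select minimum 9 at index 2, swap -> [4, 9, 25, 23, 25]
Pass 3: Select minimum 23 at index 3, swap -> [4, 9, 23, 25, 25]


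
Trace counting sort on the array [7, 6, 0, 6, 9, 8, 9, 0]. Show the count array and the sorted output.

Count array: [2, 0, 0, 0, 0, 0, 2, 1, 1, 2]
(count[i] = number of elements equal to i)
Cumulative count: [2, 2, 2, 2, 2, 2, 4, 5, 6, 8]
Sorted: [0, 0, 6, 6, 7, 8, 9, 9]


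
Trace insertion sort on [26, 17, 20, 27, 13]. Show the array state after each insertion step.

First element 26 is already 'sorted'
Insert 17: shifted 1 elements -> [17, 26, 20, 27, 13]
Insert 20: shifted 1 elements -> [17, 20, 26, 27, 13]
Insert 27: shifted 0 elements -> [17, 20, 26, 27, 13]
Insert 13: shifted 4 elements -> [13, 17, 20, 26, 27]


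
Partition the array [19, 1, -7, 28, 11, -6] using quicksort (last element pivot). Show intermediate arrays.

Partition 1: pivot=-6 at index 1 -> [-7, -6, 19, 28, 11, 1]
Partition 2: pivot=1 at index 2 -> [-7, -6, 1, 28, 11, 19]
Partition 3: pivot=19 at index 4 -> [-7, -6, 1, 11, 19, 28]


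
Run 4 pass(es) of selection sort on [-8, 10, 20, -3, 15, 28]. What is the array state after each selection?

Pass 1: Select minimum -8 at index 0, swap -> [-8, 10, 20, -3, 15, 28]
Pass 2: Select minimum -3 at index 3, swap -> [-8, -3, 20, 10, 15, 28]
Pass 3: Select minimum 10 at index 3, swap -> [-8, -3, 10, 20, 15, 28]
Pass 4: Select minimum 15 at index 4, swap -> [-8, -3, 10, 15, 20, 28]


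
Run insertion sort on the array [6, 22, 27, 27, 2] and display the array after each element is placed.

First element 6 is already 'sorted'
Insert 22: shifted 0 elements -> [6, 22, 27, 27, 2]
Insert 27: shifted 0 elements -> [6, 22, 27, 27, 2]
Insert 27: shifted 0 elements -> [6, 22, 27, 27, 2]
Insert 2: shifted 4 elements -> [2, 6, 22, 27, 27]


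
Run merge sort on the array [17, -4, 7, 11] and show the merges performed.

Divide and conquer:
  Merge [17] + [-4] -> [-4, 17]
  Merge [7] + [11] -> [7, 11]
  Merge [-4, 17] + [7, 11] -> [-4, 7, 11, 17]


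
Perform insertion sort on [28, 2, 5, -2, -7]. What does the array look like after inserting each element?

First element 28 is already 'sorted'
Insert 2: shifted 1 elements -> [2, 28, 5, -2, -7]
Insert 5: shifted 1 elements -> [2, 5, 28, -2, -7]
Insert -2: shifted 3 elements -> [-2, 2, 5, 28, -7]
Insert -7: shifted 4 elements -> [-7, -2, 2, 5, 28]


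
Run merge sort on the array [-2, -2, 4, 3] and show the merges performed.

Divide and conquer:
  Merge [-2] + [-2] -> [-2, -2]
  Merge [4] + [3] -> [3, 4]
  Merge [-2, -2] + [3, 4] -> [-2, -2, 3, 4]


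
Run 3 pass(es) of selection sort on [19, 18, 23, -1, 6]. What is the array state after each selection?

Pass 1: Select minimum -1 at index 3, swap -> [-1, 18, 23, 19, 6]
Pass 2: Select minimum 6 at index 4, swap -> [-1, 6, 23, 19, 18]
Pass 3: Select minimum 18 at index 4, swap -> [-1, 6, 18, 19, 23]


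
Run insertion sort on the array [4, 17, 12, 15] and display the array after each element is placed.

First element 4 is already 'sorted'
Insert 17: shifted 0 elements -> [4, 17, 12, 15]
Insert 12: shifted 1 elements -> [4, 12, 17, 15]
Insert 15: shifted 1 elements -> [4, 12, 15, 17]


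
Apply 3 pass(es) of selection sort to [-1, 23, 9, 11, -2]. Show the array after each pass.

Pass 1: Select minimum -2 at index 4, swap -> [-2, 23, 9, 11, -1]
Pass 2: Select minimum -1 at index 4, swap -> [-2, -1, 9, 11, 23]
Pass 3: Select minimum 9 at index 2, swap -> [-2, -1, 9, 11, 23]


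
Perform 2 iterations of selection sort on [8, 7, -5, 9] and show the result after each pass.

Pass 1: Select minimum -5 at index 2, swap -> [-5, 7, 8, 9]
Pass 2: Select minimum 7 at index 1, swap -> [-5, 7, 8, 9]


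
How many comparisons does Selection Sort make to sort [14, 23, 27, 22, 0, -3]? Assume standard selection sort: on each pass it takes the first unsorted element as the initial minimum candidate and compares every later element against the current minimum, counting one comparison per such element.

Pass 1: scan indices 1..5 for the minimum = 5 comparison(s); min is -3, place at index 0 -> [-3, 23, 27, 22, 0, 14]
Pass 2: scan indices 2..5 for the minimum = 4 comparison(s); min is 0, place at index 1 -> [-3, 0, 27, 22, 23, 14]
Pass 3: scan indices 3..5 for the minimum = 3 comparison(s); min is 14, place at index 2 -> [-3, 0, 14, 22, 23, 27]
Pass 4: scan indices 4..5 for the minimum = 2 comparison(s); min is 22, place at index 3 -> [-3, 0, 14, 22, 23, 27]
Pass 5: scan indices 5..5 for the minimum = 1 comparison(s); min is 23, place at index 4 -> [-3, 0, 14, 22, 23, 27]
Selection sort always scans the whole unsorted suffix, so the count is (n-1) + (n-2) + ... + 1 = n(n-1)/2 = 6*5/2 = 15 regardless of the input order.
Total comparisons: 5 + 4 + 3 + 2 + 1 = 15


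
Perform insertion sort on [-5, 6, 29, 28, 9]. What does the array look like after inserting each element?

First element -5 is already 'sorted'
Insert 6: shifted 0 elements -> [-5, 6, 29, 28, 9]
Insert 29: shifted 0 elements -> [-5, 6, 29, 28, 9]
Insert 28: shifted 1 elements -> [-5, 6, 28, 29, 9]
Insert 9: shifted 2 elements -> [-5, 6, 9, 28, 29]


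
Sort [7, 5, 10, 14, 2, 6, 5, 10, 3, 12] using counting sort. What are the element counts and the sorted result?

Count array: [0, 0, 1, 1, 0, 2, 1, 1, 0, 0, 2, 0, 1, 0, 1]
(count[i] = number of elements equal to i)
Cumulative count: [0, 0, 1, 2, 2, 4, 5, 6, 6, 6, 8, 8, 9, 9, 10]
Sorted: [2, 3, 5, 5, 6, 7, 10, 10, 12, 14]


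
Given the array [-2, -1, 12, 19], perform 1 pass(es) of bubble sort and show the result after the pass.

After pass 1: [-2, -1, 12, 19] (0 swaps)
Total swaps: 0


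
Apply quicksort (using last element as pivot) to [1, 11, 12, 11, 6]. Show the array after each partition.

Partition 1: pivot=6 at index 1 -> [1, 6, 12, 11, 11]
Partition 2: pivot=11 at index 3 -> [1, 6, 11, 11, 12]


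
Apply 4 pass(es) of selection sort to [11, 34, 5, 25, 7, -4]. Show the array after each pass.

Pass 1: Select minimum -4 at index 5, swap -> [-4, 34, 5, 25, 7, 11]
Pass 2: Select minimum 5 at index 2, swap -> [-4, 5, 34, 25, 7, 11]
Pass 3: Select minimum 7 at index 4, swap -> [-4, 5, 7, 25, 34, 11]
Pass 4: Select minimum 11 at index 5, swap -> [-4, 5, 7, 11, 34, 25]


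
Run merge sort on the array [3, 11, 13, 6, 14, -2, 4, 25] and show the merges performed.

Divide and conquer:
  Merge [3] + [11] -> [3, 11]
  Merge [13] + [6] -> [6, 13]
  Merge [3, 11] + [6, 13] -> [3, 6, 11, 13]
  Merge [14] + [-2] -> [-2, 14]
  Merge [4] + [25] -> [4, 25]
  Merge [-2, 14] + [4, 25] -> [-2, 4, 14, 25]
  Merge [3, 6, 11, 13] + [-2, 4, 14, 25] -> [-2, 3, 4, 6, 11, 13, 14, 25]


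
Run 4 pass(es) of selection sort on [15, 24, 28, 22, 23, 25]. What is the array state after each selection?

Pass 1: Select minimum 15 at index 0, swap -> [15, 24, 28, 22, 23, 25]
Pass 2: Select minimum 22 at index 3, swap -> [15, 22, 28, 24, 23, 25]
Pass 3: Select minimum 23 at index 4, swap -> [15, 22, 23, 24, 28, 25]
Pass 4: Select minimum 24 at index 3, swap -> [15, 22, 23, 24, 28, 25]


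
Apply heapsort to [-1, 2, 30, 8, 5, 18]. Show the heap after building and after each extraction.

Build heap: [30, 8, 18, 2, 5, -1]
Extract 30: [18, 8, -1, 2, 5, 30]
Extract 18: [8, 5, -1, 2, 18, 30]
Extract 8: [5, 2, -1, 8, 18, 30]
Extract 5: [2, -1, 5, 8, 18, 30]
Extract 2: [-1, 2, 5, 8, 18, 30]


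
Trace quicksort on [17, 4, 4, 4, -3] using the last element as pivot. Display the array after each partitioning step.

Partition 1: pivot=-3 at index 0 -> [-3, 4, 4, 4, 17]
Partition 2: pivot=17 at index 4 -> [-3, 4, 4, 4, 17]
Partition 3: pivot=4 at index 3 -> [-3, 4, 4, 4, 17]
Partition 4: pivot=4 at index 2 -> [-3, 4, 4, 4, 17]


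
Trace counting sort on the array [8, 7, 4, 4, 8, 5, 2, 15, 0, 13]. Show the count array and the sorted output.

Count array: [1, 0, 1, 0, 2, 1, 0, 1, 2, 0, 0, 0, 0, 1, 0, 1]
(count[i] = number of elements equal to i)
Cumulative count: [1, 1, 2, 2, 4, 5, 5, 6, 8, 8, 8, 8, 8, 9, 9, 10]
Sorted: [0, 2, 4, 4, 5, 7, 8, 8, 13, 15]


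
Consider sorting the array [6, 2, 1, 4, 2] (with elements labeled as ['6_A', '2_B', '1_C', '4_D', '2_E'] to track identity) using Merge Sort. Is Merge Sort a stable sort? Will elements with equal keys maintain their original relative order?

Trace Merge Sort on the labeled array (the key is the number; the letter only tracks identity):
  Merge [6_A] + [2_B] -> [2_B, 6_A]
  Merge [4_D] + [2_E] -> [2_E, 4_D]
  Merge [1_C] + [2_E, 4_D] -> [1_C, 2_E, 4_D]
  Merge [2_B, 6_A] + [1_C, 2_E, 4_D] -> [1_C, 2_B, 2_E, 4_D, 6_A]
Final order: [1_C, 2_B, 2_E, 4_D, 6_A]
Equal keys:
  value 2: originally 2_B, 2_E; after sorting 2_B, 2_E -> order preserved
All equal keys kept their original relative order. Merge Sort is stable: when the heads of the two halves are equal the merge takes from the left half first.
Answer: Stable


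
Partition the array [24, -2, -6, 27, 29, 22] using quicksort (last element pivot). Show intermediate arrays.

Partition 1: pivot=22 at index 2 -> [-2, -6, 22, 27, 29, 24]
Partition 2: pivot=-6 at index 0 -> [-6, -2, 22, 27, 29, 24]
Partition 3: pivot=24 at index 3 -> [-6, -2, 22, 24, 29, 27]
Partition 4: pivot=27 at index 4 -> [-6, -2, 22, 24, 27, 29]


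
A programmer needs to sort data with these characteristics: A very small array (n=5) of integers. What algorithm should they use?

Best choice: Insertion sort
Reason: For tiny inputs the O(n^2) overhead is negligible and insertion sort has minimal constant factors


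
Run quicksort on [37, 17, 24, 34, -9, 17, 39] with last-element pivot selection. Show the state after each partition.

Partition 1: pivot=39 at index 6 -> [37, 17, 24, 34, -9, 17, 39]
Partition 2: pivot=17 at index 2 -> [17, -9, 17, 34, 37, 24, 39]
Partition 3: pivot=-9 at index 0 -> [-9, 17, 17, 34, 37, 24, 39]
Partition 4: pivot=24 at index 3 -> [-9, 17, 17, 24, 37, 34, 39]
Partition 5: pivot=34 at index 4 -> [-9, 17, 17, 24, 34, 37, 39]


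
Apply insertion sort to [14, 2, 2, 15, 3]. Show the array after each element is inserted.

First element 14 is already 'sorted'
Insert 2: shifted 1 elements -> [2, 14, 2, 15, 3]
Insert 2: shifted 1 elements -> [2, 2, 14, 15, 3]
Insert 15: shifted 0 elements -> [2, 2, 14, 15, 3]
Insert 3: shifted 2 elements -> [2, 2, 3, 14, 15]


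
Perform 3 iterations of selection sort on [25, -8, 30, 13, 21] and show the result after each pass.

Pass 1: Select minimum -8 at index 1, swap -> [-8, 25, 30, 13, 21]
Pass 2: Select minimum 13 at index 3, swap -> [-8, 13, 30, 25, 21]
Pass 3: Select minimum 21 at index 4, swap -> [-8, 13, 21, 25, 30]


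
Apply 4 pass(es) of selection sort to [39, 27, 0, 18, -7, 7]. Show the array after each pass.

Pass 1: Select minimum -7 at index 4, swap -> [-7, 27, 0, 18, 39, 7]
Pass 2: Select minimum 0 at index 2, swap -> [-7, 0, 27, 18, 39, 7]
Pass 3: Select minimum 7 at index 5, swap -> [-7, 0, 7, 18, 39, 27]
Pass 4: Select minimum 18 at index 3, swap -> [-7, 0, 7, 18, 39, 27]


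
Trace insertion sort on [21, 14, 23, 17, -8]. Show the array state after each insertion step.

First element 21 is already 'sorted'
Insert 14: shifted 1 elements -> [14, 21, 23, 17, -8]
Insert 23: shifted 0 elements -> [14, 21, 23, 17, -8]
Insert 17: shifted 2 elements -> [14, 17, 21, 23, -8]
Insert -8: shifted 4 elements -> [-8, 14, 17, 21, 23]


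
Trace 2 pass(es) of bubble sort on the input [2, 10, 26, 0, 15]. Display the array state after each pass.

After pass 1: [2, 10, 0, 15, 26] (2 swaps)
After pass 2: [2, 0, 10, 15, 26] (1 swaps)
Total swaps: 3


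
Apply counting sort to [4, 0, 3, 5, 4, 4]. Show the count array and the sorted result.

Count array: [1, 0, 0, 1, 3, 1]
(count[i] = number of elements equal to i)
Cumulative count: [1, 1, 1, 2, 5, 6]
Sorted: [0, 3, 4, 4, 4, 5]


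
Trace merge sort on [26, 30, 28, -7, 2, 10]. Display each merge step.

Divide and conquer:
  Merge [30] + [28] -> [28, 30]
  Merge [26] + [28, 30] -> [26, 28, 30]
  Merge [2] + [10] -> [2, 10]
  Merge [-7] + [2, 10] -> [-7, 2, 10]
  Merge [26, 28, 30] + [-7, 2, 10] -> [-7, 2, 10, 26, 28, 30]


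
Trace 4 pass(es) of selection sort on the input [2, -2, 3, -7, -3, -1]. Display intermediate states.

Pass 1: Select minimum -7 at index 3, swap -> [-7, -2, 3, 2, -3, -1]
Pass 2: Select minimum -3 at index 4, swap -> [-7, -3, 3, 2, -2, -1]
Pass 3: Select minimum -2 at index 4, swap -> [-7, -3, -2, 2, 3, -1]
Pass 4: Select minimum -1 at index 5, swap -> [-7, -3, -2, -1, 3, 2]


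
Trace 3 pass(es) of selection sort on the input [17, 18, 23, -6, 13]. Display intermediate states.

Pass 1: Select minimum -6 at index 3, swap -> [-6, 18, 23, 17, 13]
Pass 2: Select minimum 13 at index 4, swap -> [-6, 13, 23, 17, 18]
Pass 3: Select minimum 17 at index 3, swap -> [-6, 13, 17, 23, 18]


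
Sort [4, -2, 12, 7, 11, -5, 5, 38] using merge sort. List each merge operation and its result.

Divide and conquer:
  Merge [4] + [-2] -> [-2, 4]
  Merge [12] + [7] -> [7, 12]
  Merge [-2, 4] + [7, 12] -> [-2, 4, 7, 12]
  Merge [11] + [-5] -> [-5, 11]
  Merge [5] + [38] -> [5, 38]
  Merge [-5, 11] + [5, 38] -> [-5, 5, 11, 38]
  Merge [-2, 4, 7, 12] + [-5, 5, 11, 38] -> [-5, -2, 4, 5, 7, 11, 12, 38]


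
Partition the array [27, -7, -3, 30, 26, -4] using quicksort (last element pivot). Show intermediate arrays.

Partition 1: pivot=-4 at index 1 -> [-7, -4, -3, 30, 26, 27]
Partition 2: pivot=27 at index 4 -> [-7, -4, -3, 26, 27, 30]
Partition 3: pivot=26 at index 3 -> [-7, -4, -3, 26, 27, 30]
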